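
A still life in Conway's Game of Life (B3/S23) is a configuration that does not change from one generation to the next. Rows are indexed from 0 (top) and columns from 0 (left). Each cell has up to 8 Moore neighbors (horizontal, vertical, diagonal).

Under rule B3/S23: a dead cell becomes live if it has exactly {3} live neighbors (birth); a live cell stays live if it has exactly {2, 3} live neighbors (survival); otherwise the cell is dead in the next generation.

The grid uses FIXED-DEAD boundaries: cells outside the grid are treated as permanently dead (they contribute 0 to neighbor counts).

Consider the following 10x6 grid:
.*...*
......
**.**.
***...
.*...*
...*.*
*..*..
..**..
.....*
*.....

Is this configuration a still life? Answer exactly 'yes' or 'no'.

Compute generation 1 and compare to generation 0 (given above):
Generation 1:
......
***.*.
*..*..
...**.
**..*.
..*...
...*..
..***.
......
......
Cell (0,1) differs: gen0=1 vs gen1=0 -> NOT a still life.

Answer: no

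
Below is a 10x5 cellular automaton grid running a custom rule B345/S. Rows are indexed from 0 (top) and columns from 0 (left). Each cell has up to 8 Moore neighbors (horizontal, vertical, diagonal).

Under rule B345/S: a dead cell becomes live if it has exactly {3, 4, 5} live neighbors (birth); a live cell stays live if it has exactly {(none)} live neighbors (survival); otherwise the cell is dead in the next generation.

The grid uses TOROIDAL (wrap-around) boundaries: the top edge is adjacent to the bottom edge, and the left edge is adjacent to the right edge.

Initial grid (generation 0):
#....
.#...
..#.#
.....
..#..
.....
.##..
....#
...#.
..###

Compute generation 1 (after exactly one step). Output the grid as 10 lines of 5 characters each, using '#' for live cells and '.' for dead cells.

Simulating step by step:
Generation 0 (given above): 12 live cells
Generation 1: 12 live cells
(generation 1 grid is the final answer)

Answer: .####
#....
.....
...#.
.....
.##..
.....
..##.
..#.#
.....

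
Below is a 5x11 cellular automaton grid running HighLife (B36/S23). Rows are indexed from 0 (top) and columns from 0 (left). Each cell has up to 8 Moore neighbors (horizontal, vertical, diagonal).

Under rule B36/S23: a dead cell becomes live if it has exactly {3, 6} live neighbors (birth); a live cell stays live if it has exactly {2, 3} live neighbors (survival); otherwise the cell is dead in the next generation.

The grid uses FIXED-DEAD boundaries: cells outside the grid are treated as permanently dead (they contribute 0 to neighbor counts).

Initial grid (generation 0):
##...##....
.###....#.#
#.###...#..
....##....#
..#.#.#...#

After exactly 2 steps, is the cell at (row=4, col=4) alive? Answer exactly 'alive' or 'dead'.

Simulating step by step:
Generation 0 (given above): 21 live cells
Generation 1: 12 live cells
##.........
.....#.#.#.
.....#.....
.###.....#.
...##......
Generation 2: 9 live cells
...........
......#....
..#.#.#.#..
..##.......
...##......

Cell (4,4) at generation 2: 1 -> alive

Answer: alive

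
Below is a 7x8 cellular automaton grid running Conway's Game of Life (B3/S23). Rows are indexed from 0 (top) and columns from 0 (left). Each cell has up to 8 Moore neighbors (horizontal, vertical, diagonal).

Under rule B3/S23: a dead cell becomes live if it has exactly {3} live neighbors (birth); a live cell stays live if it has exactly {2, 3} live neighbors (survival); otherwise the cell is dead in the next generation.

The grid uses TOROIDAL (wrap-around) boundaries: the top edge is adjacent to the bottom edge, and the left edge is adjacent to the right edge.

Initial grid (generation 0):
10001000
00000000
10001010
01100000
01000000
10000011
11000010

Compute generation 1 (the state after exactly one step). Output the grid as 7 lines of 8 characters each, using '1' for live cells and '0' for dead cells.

Answer: 11000001
00000101
01000000
11100000
01100001
00000010
01000110

Derivation:
Simulating step by step:
Generation 0 (given above): 14 live cells
Generation 1: 16 live cells
(generation 1 grid is the final answer)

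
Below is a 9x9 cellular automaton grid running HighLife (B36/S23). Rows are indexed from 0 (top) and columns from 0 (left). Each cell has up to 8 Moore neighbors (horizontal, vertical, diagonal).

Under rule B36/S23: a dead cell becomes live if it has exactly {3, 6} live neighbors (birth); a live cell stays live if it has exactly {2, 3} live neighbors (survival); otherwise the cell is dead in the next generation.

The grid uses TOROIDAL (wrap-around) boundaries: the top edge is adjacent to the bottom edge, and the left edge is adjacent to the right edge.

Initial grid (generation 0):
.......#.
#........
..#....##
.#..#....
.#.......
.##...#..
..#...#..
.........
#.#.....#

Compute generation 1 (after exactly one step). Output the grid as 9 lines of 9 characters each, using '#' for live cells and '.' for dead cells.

Simulating step by step:
Generation 0 (given above): 16 live cells
Generation 1: 17 live cells
(generation 1 grid is the final answer)

Answer: ##.......
.......#.
##......#
###......
##.......
.##......
.##......
.#.......
........#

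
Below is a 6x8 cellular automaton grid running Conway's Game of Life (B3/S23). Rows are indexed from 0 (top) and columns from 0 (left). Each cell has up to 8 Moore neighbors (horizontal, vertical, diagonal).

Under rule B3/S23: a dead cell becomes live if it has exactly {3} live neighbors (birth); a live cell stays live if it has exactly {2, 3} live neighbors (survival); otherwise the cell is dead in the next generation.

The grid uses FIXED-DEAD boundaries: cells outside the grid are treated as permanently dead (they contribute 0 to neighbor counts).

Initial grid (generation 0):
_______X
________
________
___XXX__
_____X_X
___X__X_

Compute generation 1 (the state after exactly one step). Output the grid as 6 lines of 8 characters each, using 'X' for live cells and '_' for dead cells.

Simulating step by step:
Generation 0 (given above): 8 live cells
Generation 1: 7 live cells
(generation 1 grid is the final answer)

Answer: ________
________
____X___
____XXX_
___X_X__
______X_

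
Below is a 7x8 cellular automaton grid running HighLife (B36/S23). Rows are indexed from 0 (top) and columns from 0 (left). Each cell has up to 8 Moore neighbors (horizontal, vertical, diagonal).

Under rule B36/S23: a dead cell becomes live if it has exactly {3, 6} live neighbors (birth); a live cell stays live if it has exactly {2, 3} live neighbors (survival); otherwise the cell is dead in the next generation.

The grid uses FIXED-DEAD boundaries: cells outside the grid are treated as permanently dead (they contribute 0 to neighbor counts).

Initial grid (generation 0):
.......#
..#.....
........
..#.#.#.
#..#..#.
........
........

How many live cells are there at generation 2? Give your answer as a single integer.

Simulating step by step:
Generation 0 (given above): 8 live cells
Generation 1: 5 live cells
........
........
...#....
...#.#..
...#.#..
........
........
Generation 2: 3 live cells
........
........
....#...
..##....
........
........
........
Population at generation 2: 3

Answer: 3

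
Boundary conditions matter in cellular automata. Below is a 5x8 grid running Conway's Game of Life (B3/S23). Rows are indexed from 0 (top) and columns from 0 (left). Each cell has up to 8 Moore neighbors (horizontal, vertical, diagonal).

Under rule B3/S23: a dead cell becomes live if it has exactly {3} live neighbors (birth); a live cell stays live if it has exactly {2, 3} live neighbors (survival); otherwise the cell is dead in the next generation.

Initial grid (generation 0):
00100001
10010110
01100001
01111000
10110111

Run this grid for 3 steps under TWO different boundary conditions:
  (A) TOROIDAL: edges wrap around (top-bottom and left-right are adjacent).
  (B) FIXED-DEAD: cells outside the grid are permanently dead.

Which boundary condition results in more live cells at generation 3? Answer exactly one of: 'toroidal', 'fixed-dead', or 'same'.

Under TOROIDAL boundary, generation 3:
10000000
10000111
00000111
10001000
01001011
Population = 14

Under FIXED-DEAD boundary, generation 3:
00000011
00000011
00000000
00001010
00001110
Population = 9

Comparison: toroidal=14, fixed-dead=9 -> toroidal

Answer: toroidal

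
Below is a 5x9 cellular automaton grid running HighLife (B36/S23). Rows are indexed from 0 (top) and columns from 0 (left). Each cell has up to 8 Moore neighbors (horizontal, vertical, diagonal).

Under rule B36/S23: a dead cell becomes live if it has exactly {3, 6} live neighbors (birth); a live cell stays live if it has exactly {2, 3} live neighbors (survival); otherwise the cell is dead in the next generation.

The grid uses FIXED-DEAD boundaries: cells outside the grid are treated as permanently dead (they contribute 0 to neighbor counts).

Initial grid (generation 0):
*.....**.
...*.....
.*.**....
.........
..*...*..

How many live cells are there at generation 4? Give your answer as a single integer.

Simulating step by step:
Generation 0 (given above): 9 live cells
Generation 1: 8 live cells
.........
..***....
..***....
..**.....
.........
Generation 2: 6 live cells
...*.....
..*.*....
.*.......
..*.*....
.........
Generation 3: 5 live cells
...*.....
..**.....
.**......
.........
.........
Generation 4: 7 live cells
..**.....
.*.*.....
.***.....
.........
.........
Population at generation 4: 7

Answer: 7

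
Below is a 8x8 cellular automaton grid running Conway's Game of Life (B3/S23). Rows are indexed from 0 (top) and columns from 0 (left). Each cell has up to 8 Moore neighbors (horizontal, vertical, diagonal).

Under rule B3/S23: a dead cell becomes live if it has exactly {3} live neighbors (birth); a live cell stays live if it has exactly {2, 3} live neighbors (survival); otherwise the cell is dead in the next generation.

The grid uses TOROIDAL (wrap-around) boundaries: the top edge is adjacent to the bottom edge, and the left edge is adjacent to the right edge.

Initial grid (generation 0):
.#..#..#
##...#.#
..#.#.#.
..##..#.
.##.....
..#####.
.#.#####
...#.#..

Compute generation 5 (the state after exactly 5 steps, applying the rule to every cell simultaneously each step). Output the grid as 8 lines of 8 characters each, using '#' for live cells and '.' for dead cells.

Simulating step by step:
Generation 0 (given above): 28 live cells
Generation 1: 23 live cells
.##.##.#
.#####.#
#.#.#.#.
.....#..
.#....#.
#......#
.......#
...#...#
Generation 2: 24 live cells
.#...#.#
.......#
#.#...##
.#...###
#.....##
#.....##
......##
..###..#
Generation 3: 18 live cells
..###..#
.#......
.#...#..
.#...#..
.#......
.....#..
...#.#..
..####.#
Generation 4: 19 live cells
##...##.
##.##...
###.....
###.....
........
....#...
..##.#..
.....#..
Generation 5: 20 live cells
(generation 5 grid is the final answer)

Answer: ###..###
...###..
.......#
#.#.....
.#......
...##...
...#.#..
.##..#..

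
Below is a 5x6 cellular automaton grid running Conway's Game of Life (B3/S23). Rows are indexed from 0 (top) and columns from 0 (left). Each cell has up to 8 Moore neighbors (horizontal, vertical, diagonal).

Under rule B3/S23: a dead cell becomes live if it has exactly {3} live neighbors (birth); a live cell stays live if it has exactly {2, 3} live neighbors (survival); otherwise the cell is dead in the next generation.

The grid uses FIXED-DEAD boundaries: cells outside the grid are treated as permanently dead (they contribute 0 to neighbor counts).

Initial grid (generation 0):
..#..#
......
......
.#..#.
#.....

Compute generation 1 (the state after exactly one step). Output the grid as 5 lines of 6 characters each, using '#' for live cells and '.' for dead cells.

Simulating step by step:
Generation 0 (given above): 5 live cells
Generation 1: 0 live cells
(generation 1 grid is the final answer)

Answer: ......
......
......
......
......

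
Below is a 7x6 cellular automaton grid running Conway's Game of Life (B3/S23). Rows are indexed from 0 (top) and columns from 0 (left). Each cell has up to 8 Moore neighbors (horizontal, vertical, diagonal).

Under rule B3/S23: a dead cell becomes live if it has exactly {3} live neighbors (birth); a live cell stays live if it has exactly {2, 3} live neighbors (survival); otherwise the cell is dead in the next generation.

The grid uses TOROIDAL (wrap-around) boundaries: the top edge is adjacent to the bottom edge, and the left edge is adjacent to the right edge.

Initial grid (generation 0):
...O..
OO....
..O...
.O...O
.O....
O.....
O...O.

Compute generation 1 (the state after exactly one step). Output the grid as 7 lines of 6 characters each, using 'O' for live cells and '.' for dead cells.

Answer: OO...O
.OO...
..O...
OOO...
.O....
OO...O
.....O

Derivation:
Simulating step by step:
Generation 0 (given above): 10 live cells
Generation 1: 14 live cells
(generation 1 grid is the final answer)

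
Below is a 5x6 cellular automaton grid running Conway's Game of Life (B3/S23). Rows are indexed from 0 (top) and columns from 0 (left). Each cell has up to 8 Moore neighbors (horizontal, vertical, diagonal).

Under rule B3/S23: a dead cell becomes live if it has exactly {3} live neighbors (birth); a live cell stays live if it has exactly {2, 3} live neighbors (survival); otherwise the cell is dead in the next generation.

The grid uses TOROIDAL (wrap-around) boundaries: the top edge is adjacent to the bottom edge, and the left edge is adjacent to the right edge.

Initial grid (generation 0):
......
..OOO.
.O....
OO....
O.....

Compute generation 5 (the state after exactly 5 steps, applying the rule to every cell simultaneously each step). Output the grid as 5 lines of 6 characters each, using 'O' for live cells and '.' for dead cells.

Simulating step by step:
Generation 0 (given above): 7 live cells
Generation 1: 10 live cells
...O..
..OO..
OO.O..
OO....
OO....
Generation 2: 11 live cells
.O.O..
.O.OO.
O..O..
.....O
OOO...
Generation 3: 15 live cells
...OO.
OO.OO.
O.OO.O
..O..O
OOO...
Generation 4: 10 live cells
....O.
OO....
......
....OO
OOO.OO
Generation 5: 10 live cells
(generation 5 grid is the final answer)

Answer: ..OOO.
......
O....O
.O.OO.
OO....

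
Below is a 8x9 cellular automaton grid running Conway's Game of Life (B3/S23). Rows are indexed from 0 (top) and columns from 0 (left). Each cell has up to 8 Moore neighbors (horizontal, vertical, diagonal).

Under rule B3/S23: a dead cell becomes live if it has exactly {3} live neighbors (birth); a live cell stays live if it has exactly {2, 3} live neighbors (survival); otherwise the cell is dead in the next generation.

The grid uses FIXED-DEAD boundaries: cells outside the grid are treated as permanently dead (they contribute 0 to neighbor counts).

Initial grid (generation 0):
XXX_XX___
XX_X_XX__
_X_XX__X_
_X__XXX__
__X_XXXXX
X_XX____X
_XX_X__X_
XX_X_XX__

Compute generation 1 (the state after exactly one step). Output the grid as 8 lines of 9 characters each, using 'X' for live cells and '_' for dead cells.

Simulating step by step:
Generation 0 (given above): 37 live cells
Generation 1: 25 live cells
(generation 1 grid is the final answer)

Answer: X_XXXXX__
______X__
_X_X___X_
_X______X
__X_____X
________X
____XXXX_
XX_XXXX__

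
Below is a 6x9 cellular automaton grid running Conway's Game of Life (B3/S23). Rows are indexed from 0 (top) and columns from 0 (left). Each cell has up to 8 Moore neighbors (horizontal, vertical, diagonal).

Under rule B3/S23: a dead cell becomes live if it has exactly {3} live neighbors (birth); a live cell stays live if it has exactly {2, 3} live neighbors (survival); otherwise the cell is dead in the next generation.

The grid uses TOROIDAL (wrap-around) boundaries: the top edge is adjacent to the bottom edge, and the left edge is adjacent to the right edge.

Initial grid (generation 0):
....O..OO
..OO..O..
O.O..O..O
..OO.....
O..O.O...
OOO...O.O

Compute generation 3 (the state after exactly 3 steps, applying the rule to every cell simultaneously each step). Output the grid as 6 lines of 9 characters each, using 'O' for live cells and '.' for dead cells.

Simulating step by step:
Generation 0 (given above): 20 live cells
Generation 1: 25 live cells
.....OO.O
OOOOOOO..
....O....
O.OO....O
O..OO...O
.OOOOOO..
Generation 2: 17 live cells
.........
OOOO..OO.
........O
OOO.....O
.......OO
.OO...O.O
Generation 3: 12 live cells
(generation 3 grid is the final answer)

Answer: ...O..O.O
OOO....OO
...O.....
.O.......
.........
O.......O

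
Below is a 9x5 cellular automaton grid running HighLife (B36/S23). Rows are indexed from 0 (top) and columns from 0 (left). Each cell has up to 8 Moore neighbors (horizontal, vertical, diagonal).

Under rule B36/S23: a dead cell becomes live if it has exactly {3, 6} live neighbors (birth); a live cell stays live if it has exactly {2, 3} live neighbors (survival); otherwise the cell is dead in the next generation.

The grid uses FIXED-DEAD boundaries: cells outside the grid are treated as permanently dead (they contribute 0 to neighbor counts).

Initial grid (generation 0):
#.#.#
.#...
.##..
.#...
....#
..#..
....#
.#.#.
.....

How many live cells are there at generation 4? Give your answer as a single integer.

Simulating step by step:
Generation 0 (given above): 12 live cells
Generation 1: 11 live cells
.#...
#..#.
###..
.##..
.....
...#.
..##.
.....
.....
Generation 2: 10 live cells
.....
#....
#..#.
#.#..
..#..
..##.
..##.
.....
.....
Generation 3: 7 live cells
.....
.....
#....
..##.
..#..
.#...
..##.
.....
.....
Generation 4: 9 live cells
.....
.....
.....
.###.
.###.
.#.#.
..#..
.....
.....
Population at generation 4: 9

Answer: 9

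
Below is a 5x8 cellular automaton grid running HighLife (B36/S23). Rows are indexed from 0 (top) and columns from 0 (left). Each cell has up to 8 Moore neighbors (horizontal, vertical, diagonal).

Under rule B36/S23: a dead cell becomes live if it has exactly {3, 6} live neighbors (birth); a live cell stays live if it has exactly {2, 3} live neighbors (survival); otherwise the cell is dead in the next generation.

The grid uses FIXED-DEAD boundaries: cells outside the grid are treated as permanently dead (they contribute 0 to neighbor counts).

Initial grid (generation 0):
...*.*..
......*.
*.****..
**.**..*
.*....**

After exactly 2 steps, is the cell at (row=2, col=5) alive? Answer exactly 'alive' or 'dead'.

Simulating step by step:
Generation 0 (given above): 16 live cells
Generation 1: 13 live cells
........
..*...*.
*.*..**.
*......*
***...**
Generation 2: 15 live cells
........
.*...**.
.....***
***..*.*
**....**

Cell (2,5) at generation 2: 1 -> alive

Answer: alive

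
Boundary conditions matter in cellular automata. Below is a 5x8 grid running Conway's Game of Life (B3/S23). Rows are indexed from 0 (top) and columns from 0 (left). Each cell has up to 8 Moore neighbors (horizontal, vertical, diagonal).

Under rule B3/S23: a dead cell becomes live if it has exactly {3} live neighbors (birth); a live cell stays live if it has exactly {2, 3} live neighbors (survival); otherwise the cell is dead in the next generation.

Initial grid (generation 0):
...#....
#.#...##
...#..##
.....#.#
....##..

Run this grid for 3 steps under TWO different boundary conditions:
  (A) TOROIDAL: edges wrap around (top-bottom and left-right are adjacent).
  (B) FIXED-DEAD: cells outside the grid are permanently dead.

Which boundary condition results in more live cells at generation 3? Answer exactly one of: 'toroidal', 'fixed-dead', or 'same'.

Under TOROIDAL boundary, generation 3:
..#.....
..###...
...##...
....#...
........
Population = 7

Under FIXED-DEAD boundary, generation 3:
........
.....##.
.....##.
........
.....#..
Population = 5

Comparison: toroidal=7, fixed-dead=5 -> toroidal

Answer: toroidal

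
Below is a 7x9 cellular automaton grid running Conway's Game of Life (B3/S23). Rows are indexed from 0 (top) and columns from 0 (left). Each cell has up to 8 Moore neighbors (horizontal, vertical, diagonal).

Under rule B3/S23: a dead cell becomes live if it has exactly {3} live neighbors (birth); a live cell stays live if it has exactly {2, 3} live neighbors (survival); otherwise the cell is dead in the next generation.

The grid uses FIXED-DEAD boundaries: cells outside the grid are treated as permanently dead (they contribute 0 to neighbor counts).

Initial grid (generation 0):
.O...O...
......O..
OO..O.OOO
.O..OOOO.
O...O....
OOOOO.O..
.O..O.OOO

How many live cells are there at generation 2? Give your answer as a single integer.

Answer: 25

Derivation:
Simulating step by step:
Generation 0 (given above): 27 live cells
Generation 1: 22 live cells
.........
OO....O..
OO..O...O
.O.OO...O
O......O.
O.O.O.O..
OO..O.OO.
Generation 2: 25 live cells
.........
OO.......
...OOO.O.
.OOOO..OO
O.O.OO.O.
O..O..O..
OO.O..OO.
Population at generation 2: 25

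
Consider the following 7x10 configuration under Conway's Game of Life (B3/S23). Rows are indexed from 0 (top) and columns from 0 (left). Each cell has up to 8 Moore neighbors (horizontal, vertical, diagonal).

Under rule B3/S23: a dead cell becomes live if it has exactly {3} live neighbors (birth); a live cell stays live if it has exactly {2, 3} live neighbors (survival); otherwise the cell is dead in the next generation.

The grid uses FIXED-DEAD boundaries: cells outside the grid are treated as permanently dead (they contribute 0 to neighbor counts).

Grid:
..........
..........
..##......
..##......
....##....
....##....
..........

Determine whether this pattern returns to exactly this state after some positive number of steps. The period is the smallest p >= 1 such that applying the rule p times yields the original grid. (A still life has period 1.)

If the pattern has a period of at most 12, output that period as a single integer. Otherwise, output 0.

Answer: 2

Derivation:
Simulating and comparing each generation to the original:
Gen 0 (original, given above): 8 live cells
Gen 1: 6 live cells, differs from original
Gen 2: 8 live cells, MATCHES original -> period = 2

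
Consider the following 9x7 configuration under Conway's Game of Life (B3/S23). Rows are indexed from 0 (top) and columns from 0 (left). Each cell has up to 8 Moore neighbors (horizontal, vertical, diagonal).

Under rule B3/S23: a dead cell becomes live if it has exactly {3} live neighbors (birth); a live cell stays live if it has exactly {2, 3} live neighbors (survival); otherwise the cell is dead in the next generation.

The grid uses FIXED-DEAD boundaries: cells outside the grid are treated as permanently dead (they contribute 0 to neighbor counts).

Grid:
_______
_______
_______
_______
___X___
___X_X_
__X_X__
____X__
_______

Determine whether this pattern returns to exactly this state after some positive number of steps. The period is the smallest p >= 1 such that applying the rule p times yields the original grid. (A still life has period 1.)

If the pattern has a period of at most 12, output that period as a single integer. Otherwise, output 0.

Answer: 2

Derivation:
Simulating and comparing each generation to the original:
Gen 0 (original, given above): 6 live cells
Gen 1: 6 live cells, differs from original
Gen 2: 6 live cells, MATCHES original -> period = 2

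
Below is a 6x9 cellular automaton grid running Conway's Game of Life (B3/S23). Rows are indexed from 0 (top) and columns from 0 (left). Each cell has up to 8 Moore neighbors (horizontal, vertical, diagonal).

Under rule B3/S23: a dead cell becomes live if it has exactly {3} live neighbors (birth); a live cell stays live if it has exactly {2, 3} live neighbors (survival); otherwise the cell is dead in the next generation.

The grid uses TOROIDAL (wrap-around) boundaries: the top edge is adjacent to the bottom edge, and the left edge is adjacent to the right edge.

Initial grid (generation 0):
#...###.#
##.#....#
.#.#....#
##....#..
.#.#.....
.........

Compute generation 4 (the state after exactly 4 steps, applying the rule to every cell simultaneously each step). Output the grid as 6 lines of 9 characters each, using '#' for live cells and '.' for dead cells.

Simulating step by step:
Generation 0 (given above): 17 live cells
Generation 1: 17 live cells
.#..##.##
.#.#.#...
.......##
.#.......
###......
#...##...
Generation 2: 18 live cells
.###....#
..#..#...
#.#......
.##.....#
#.#......
..#####..
Generation 3: 15 live cells
.#....#..
#........
#.##.....
..##....#
#...##...
#...##...
Generation 4: 20 live cells
(generation 4 grid is the final answer)

Answer: ##...#...
#.#......
#.##....#
#.#.....#
##...#..#
##..#.#..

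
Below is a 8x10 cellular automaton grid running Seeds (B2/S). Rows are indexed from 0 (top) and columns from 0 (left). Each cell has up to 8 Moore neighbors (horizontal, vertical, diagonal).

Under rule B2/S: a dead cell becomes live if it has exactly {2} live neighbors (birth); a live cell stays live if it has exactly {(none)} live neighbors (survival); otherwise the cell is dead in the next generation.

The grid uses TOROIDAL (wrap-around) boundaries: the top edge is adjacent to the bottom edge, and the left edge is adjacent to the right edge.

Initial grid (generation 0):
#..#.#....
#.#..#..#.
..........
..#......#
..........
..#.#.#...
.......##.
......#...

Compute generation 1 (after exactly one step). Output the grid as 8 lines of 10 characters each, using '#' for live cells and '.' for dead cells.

Simulating step by step:
Generation 0 (given above): 15 live cells
Generation 1: 19 live cells
(generation 1 grid is the final answer)

Answer: ..#....#..
...#..#...
#.##....#.
..........
.##..#....
...#.#..#.
...#......
....##..##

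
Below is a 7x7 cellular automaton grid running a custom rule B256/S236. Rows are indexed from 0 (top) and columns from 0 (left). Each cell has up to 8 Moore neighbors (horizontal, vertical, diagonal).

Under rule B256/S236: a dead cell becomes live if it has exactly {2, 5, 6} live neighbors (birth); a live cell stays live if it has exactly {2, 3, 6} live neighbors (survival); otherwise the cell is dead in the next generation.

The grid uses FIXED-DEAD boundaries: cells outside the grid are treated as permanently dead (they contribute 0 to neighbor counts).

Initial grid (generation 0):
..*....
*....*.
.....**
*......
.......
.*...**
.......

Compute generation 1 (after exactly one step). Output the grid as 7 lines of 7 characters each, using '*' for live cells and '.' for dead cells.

Answer: .*.....
.*..**.
**..***
.....**
**...**
.......
.....**

Derivation:
Simulating step by step:
Generation 0 (given above): 9 live cells
Generation 1: 17 live cells
(generation 1 grid is the final answer)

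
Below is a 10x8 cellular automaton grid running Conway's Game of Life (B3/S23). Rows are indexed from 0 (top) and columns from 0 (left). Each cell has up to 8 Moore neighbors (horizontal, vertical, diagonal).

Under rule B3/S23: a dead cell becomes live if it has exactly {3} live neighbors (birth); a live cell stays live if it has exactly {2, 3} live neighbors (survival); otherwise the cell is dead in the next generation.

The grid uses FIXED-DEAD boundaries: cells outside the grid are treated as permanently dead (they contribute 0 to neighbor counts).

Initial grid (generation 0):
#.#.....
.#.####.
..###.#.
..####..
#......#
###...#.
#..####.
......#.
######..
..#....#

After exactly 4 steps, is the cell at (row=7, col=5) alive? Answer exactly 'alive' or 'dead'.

Simulating step by step:
Generation 0 (given above): 35 live cells
Generation 1: 39 live cells
.#####..
.#....#.
.#....#.
.##..##.
#...###.
#.###.##
#.###.##
#.....#.
.######.
..#.#...
Generation 2: 33 live cells
.#####..
##.##.#.
##....##
###.#..#
#.......
#.#.....
#.#.#...
#.......
.##.#.#.
.##.#...
Generation 3: 27 live cells
##...#..
......##
....#.##
..#...##
#.##....
#..#....
#..#....
#.#..#..
#.#..#..
.##..#..
Generation 4: 28 live cells
......#.
.......#
........
.##..###
..##....
#..##...
#.###...
#.###...
#.#####.
.##.....

Cell (7,5) at generation 4: 0 -> dead

Answer: dead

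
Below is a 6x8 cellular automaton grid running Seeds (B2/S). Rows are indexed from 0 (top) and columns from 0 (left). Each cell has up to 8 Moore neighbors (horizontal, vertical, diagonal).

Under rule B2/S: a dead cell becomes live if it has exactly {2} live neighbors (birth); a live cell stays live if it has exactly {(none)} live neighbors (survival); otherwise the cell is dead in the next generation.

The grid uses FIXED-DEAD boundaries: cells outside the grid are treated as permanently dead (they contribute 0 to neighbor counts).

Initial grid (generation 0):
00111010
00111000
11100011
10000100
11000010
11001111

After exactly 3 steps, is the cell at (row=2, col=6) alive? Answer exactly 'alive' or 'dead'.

Answer: dead

Derivation:
Simulating step by step:
Generation 0 (given above): 23 live cells
Generation 1: 4 live cells
01000000
10000000
00000000
00000000
00100000
00100000
Generation 2: 6 live cells
10000000
01000000
00000000
00000000
01010000
01010000
Generation 3: 7 live cells
01000000
10000000
00000000
00100000
10001000
10001000

Cell (2,6) at generation 3: 0 -> dead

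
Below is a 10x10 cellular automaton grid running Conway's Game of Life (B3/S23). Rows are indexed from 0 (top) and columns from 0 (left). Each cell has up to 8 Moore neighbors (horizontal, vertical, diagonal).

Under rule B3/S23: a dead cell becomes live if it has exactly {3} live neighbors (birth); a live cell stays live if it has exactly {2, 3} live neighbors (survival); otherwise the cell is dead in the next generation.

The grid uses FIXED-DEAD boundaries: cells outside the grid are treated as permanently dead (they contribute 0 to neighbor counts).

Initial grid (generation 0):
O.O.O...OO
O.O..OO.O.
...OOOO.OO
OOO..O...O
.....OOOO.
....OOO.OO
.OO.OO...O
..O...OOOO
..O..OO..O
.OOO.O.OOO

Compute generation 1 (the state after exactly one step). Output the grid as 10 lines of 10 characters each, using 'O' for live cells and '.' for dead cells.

Simulating step by step:
Generation 0 (given above): 51 live cells
Generation 1: 35 live cells
(generation 1 grid is the final answer)

Answer: ...O.O.OOO
..O...O...
O..O....OO
.OOO.....O
.O........
...O.....O
.OO.O.....
..O.O..O.O
....OO....
.OOOOO.OOO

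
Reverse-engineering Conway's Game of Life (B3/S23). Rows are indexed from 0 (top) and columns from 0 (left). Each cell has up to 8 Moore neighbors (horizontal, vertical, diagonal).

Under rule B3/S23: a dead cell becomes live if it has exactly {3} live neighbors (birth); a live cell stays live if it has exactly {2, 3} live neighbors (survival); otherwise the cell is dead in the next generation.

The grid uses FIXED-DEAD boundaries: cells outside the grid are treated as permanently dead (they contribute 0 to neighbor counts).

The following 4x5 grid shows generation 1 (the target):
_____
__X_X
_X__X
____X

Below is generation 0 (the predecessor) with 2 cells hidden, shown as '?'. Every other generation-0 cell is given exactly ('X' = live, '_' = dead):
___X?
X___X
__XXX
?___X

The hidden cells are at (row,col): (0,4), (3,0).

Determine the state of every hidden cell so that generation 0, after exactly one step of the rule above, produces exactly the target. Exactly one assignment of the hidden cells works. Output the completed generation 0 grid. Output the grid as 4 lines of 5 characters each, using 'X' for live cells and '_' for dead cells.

Answer: ___X_
X___X
__XXX
X___X

Derivation:
Hidden generation-0 cells (in order): (0,4), (3,0).
A hidden cell only influences target cells in its own 3x3 neighborhood. Try each of the 2^2 = 4 assignments, step the completed generation 0 forward once under B3/S23, and compare with the target:
  (0,4)=_ (3,0)=_ -> step gives (2,1)='_' but target has 'X' -> reject
  (0,4)=_ (3,0)=X -> step reproduces the target at every cell -> ACCEPT
  (0,4)=X (3,0)=_ -> step gives (0,3)='X' but target has '_' -> reject
  (0,4)=X (3,0)=X -> step gives (0,3)='X' but target has '_' -> reject
Unique solution: (0,4)=dead, (3,0)=live.
Check: live-neighbor counts of every cell in the completed generation 0:
11112
02353
23143
02242
Applying B3/S23 to generation 0 with these counts gives:
_____
__X_X
_X__X
____X
which matches the target exactly.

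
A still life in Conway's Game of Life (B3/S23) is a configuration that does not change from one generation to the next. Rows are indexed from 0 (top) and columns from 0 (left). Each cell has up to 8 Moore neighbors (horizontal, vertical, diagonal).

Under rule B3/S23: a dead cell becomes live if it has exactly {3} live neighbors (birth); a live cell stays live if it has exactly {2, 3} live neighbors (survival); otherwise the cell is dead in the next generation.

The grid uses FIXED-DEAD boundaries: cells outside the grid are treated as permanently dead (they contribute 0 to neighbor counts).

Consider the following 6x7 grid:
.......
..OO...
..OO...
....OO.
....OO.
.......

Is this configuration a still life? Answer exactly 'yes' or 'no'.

Compute generation 1 and compare to generation 0 (given above):
Generation 1:
.......
..OO...
..O....
.....O.
....OO.
.......
Cell (2,3) differs: gen0=1 vs gen1=0 -> NOT a still life.

Answer: no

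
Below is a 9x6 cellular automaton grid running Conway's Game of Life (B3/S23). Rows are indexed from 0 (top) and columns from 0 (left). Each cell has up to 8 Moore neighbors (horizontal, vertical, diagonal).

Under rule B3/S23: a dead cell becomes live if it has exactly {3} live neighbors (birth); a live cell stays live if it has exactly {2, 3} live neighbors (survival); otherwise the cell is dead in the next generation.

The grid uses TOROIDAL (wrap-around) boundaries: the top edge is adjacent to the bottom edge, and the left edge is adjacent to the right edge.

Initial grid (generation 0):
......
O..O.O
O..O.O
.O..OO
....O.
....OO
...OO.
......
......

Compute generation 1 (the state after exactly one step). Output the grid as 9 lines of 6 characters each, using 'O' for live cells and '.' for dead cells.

Answer: ......
O....O
.OOO..
...O..
O..O..
.....O
...OOO
......
......

Derivation:
Simulating step by step:
Generation 0 (given above): 14 live cells
Generation 1: 12 live cells
(generation 1 grid is the final answer)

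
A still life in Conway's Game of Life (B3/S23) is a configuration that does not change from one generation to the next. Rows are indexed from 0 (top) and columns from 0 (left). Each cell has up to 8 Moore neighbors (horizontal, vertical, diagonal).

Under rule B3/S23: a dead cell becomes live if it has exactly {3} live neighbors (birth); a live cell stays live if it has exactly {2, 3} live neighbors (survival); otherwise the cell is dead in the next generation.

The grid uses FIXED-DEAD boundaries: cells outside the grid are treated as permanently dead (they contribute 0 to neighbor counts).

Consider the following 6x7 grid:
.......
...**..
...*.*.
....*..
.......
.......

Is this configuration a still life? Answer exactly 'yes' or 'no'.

Answer: yes

Derivation:
Compute generation 1 and compare to generation 0 (given above):
Generation 1:
.......
...**..
...*.*.
....*..
.......
.......
The grids are IDENTICAL -> still life.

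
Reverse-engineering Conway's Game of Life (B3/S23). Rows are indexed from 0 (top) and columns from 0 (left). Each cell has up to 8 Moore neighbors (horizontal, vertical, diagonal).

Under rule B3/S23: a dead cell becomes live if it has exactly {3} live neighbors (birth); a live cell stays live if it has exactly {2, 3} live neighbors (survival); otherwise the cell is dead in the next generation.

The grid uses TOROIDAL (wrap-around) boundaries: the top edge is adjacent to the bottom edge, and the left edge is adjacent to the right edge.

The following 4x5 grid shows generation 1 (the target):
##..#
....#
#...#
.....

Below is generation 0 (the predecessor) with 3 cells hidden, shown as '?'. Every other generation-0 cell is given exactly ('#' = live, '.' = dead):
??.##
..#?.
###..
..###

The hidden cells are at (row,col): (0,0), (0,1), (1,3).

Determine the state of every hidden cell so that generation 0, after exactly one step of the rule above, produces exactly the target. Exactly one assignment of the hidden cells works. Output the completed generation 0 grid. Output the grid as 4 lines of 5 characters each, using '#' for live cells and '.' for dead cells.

Answer: .#.##
..#..
###..
..###

Derivation:
Hidden generation-0 cells (in order): (0,0), (0,1), (1,3).
A hidden cell only influences target cells in its own 3x3 neighborhood. Try each of the 2^3 = 8 assignments, step the completed generation 0 forward once under B3/S23, and compare with the target:
  (0,0)=. (0,1)=. (1,3)=. -> step gives (0,0)='.' but target has '#' -> reject
  (0,0)=. (0,1)=. (1,3)=# -> step gives (0,0)='.' but target has '#' -> reject
  (0,0)=. (0,1)=# (1,3)=. -> step reproduces the target at every cell -> ACCEPT
  (0,0)=. (0,1)=# (1,3)=# -> step gives (0,4)='.' but target has '#' -> reject
  (0,0)=# (0,1)=. (1,3)=. -> step gives (0,4)='.' but target has '#' -> reject
  (0,0)=# (0,1)=. (1,3)=# -> step gives (0,4)='.' but target has '#' -> reject
  (0,0)=# (0,1)=# (1,3)=. -> step gives (0,4)='.' but target has '#' -> reject
  (0,0)=# (0,1)=# (1,3)=# -> step gives (0,4)='.' but target has '#' -> reject
Unique solution: (0,0)=dead, (0,1)=live, (1,3)=dead.
Check: live-neighbor counts of every cell in the completed generation 0:
32553
45443
24453
55554
Applying B3/S23 to generation 0 with these counts gives:
##..#
....#
#...#
.....
which matches the target exactly.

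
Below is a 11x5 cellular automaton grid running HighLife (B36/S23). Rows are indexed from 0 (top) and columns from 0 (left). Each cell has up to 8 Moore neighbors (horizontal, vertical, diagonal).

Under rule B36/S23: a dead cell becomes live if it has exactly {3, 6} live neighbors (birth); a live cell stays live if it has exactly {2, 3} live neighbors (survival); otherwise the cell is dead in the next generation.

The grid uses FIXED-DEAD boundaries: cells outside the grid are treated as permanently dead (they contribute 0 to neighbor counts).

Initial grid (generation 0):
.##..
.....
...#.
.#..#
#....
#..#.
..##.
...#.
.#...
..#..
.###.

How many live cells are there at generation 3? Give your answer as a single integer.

Simulating step by step:
Generation 0 (given above): 16 live cells
Generation 1: 15 live cells
.....
..#..
.....
.....
##...
.###.
..###
...#.
..#..
...#.
.###.
Generation 2: 13 live cells
.....
.....
.....
.....
##...
#...#
.#..#
....#
..##.
.#.#.
..##.
Generation 3: 15 live cells
.....
.....
.....
.....
##...
#....
...##
..#.#
..###
.##.#
..##.
Population at generation 3: 15

Answer: 15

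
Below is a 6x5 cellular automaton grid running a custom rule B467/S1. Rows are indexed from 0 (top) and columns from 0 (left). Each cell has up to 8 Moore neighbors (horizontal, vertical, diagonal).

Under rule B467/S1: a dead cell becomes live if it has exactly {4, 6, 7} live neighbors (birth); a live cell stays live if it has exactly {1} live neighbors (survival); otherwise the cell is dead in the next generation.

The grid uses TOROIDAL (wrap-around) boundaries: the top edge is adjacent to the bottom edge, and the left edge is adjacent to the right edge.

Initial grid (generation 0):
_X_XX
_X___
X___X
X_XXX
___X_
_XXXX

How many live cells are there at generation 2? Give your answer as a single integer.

Answer: 6

Derivation:
Simulating step by step:
Generation 0 (given above): 15 live cells
Generation 1: 9 live cells
__X__
____X
_X_X_
_____
XXX_X
X____
Generation 2: 6 live cells
_____
____X
___X_
XXX__
__X__
_____
Population at generation 2: 6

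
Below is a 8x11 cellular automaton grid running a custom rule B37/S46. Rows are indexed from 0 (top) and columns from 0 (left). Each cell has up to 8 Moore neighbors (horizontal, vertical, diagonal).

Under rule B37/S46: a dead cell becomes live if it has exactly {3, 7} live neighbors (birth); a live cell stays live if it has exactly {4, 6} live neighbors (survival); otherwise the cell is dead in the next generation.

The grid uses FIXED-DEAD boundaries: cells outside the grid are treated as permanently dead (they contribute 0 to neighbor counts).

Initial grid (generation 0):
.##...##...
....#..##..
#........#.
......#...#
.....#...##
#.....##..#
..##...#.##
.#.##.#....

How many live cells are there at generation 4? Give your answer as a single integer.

Simulating step by step:
Generation 0 (given above): 27 live cells
Generation 1: 11 live cells
........#..
.#....#....
.......##..
...........
.......#...
..........#
.#..##..#..
...........
Generation 2: 3 live cells
...........
........#..
...........
.......##..
...........
...........
...........
...........
Generation 3: 2 live cells
...........
...........
.......##..
...........
...........
...........
...........
...........
Generation 4: 0 live cells
...........
...........
...........
...........
...........
...........
...........
...........
Population at generation 4: 0

Answer: 0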